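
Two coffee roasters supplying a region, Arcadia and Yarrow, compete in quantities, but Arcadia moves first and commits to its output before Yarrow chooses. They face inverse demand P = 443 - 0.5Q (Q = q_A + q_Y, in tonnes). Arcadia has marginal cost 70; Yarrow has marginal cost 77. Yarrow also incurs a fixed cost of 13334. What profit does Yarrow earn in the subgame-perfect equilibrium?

2154

Solve by backward induction. Given q_A, the follower Yarrow maximises π_Y = (443 - (1/2)q_A - (1/2)q_Y)q_Y - 77q_Y.
Setting the follower's marginal profit to zero, 366 - (1/2)q_A - q_Y = 0, i.e. q_Y = (366 - (1/2)q_A).
The leader anticipates this reaction. Substituting into P = 443 - 0.5Q gives P = 260 - (1/4)q_A, so π_A = (260 - (1/4)q_A)q_A - 70q_A.
Leader FOC: 190 - (1/2)q_A = 0, so q_A = 380.
Then q_Y = (366 - (1/2)·380) = 176.
Price P = 443 - (1/2)·556 = 165.
Yarrow's profit: (165 - 77)·176 - 13334 = 2154.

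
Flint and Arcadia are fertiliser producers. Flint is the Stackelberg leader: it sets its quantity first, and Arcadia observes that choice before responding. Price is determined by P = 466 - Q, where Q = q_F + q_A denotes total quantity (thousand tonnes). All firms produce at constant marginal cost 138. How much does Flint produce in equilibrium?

164

The follower Arcadia best-responds to any q_F: π_A = (466 - Q)q_A - 138q_A.
Follower FOC: 328 - q_F - 2q_A = 0, so q_A(q_F) = (328 - q_F)/2.
Flint substitutes q_A(q_F) into its own profit: π_F = q_F(466 - q_F - (328 - q_F)/2) - 138q_F = (302 - (1/2)q_F)q_F - 138q_F.
Maximising: ∂π_F/∂q_F = 164 - q_F = 0, giving q_F = 164.
Then q_A = (328 - 164)/2 = 82.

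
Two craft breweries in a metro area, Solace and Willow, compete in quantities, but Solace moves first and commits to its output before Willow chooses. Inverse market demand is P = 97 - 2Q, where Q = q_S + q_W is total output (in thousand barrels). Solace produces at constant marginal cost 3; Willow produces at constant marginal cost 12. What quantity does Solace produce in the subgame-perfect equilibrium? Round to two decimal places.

25.75

The follower Willow best-responds to any q_S: π_W = (97 - 2Q)q_W - 12q_W.
Follower FOC: 85 - 2q_S - 4q_W = 0, so q_W(q_S) = (85 - 2q_S)/4.
Solace substitutes q_W(q_S) into its own profit: π_S = q_S(97 - 2q_S - (85 - 2q_S)/2) - 3q_S = (109/2 - q_S)q_S - 3q_S.
Maximising: ∂π_S/∂q_S = 103/2 - 2q_S = 0, giving q_S = 103/4.
Then q_W = (85 - 2·(103/4))/4 = 67/8.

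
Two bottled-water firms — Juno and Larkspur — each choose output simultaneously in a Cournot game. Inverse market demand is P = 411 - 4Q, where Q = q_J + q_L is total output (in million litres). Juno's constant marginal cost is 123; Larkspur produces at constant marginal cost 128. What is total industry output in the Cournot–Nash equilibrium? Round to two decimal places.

47.58

Juno's profit: π_J = (411 - 4Q)q_J - (123q_J). Setting ∂π_J/∂q_J = 0: 288 - 8q_J - 4(q_L) = 0.
Larkspur's first-order condition: 283 - 8q_L - 4(q_J) = 0.
So q_J = (288 - 4q_L)/8 and q_L = (283 - 4q_J)/8.
Substituting one into the other gives q_J = 293/12 and q_L = 139/6.
Total output Q = 293/12 + 139/6 = 571/12.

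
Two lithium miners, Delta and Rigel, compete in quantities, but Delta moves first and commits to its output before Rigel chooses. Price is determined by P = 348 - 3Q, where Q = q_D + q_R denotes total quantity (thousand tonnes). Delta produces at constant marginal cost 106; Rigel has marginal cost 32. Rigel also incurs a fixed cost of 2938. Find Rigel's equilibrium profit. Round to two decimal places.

1547.33

Solve by backward induction. Given q_D, the follower Rigel maximises π_R = (348 - 3q_D - 3q_R)q_R - 32q_R.
Setting the follower's marginal profit to zero, 316 - 3q_D - 6q_R = 0, i.e. q_R = (316 - 3q_D)/6.
The leader anticipates this reaction. Substituting into P = 348 - 3Q gives P = 190 - (3/2)q_D, so π_D = (190 - (3/2)q_D)q_D - 106q_D.
The leader's first-order condition 84 - 3q_D = 0 yields q_D = 28.
Then q_R = (316 - 3·28)/6 = 116/3.
Price P = 348 - 3·(200/3) = 148.
Rigel's profit: (148 - 32)·(116/3) - 2938 = 1547.3333.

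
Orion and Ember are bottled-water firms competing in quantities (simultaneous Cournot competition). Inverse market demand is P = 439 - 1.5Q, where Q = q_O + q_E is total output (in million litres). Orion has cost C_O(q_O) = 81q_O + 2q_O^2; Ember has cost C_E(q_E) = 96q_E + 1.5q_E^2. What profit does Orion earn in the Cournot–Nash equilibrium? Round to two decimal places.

5910.61

Orion's profit: π_O = (439 - 1.5Q)q_O - (81q_O + 2q_O²). Setting ∂π_O/∂q_O = 0: 358 - 7q_O - (3/2)(q_E) = 0.
Ember's profit: π_E = (439 - 1.5Q)q_E - (96q_E + (3/2)q_E²). Setting ∂π_E/∂q_E = 0: 343 - 6q_E - (3/2)(q_O) = 0.
Best responses: q_O = (358 - (3/2)q_E)/7, q_E = (343 - (3/2)q_O)/6.
Substituting one into the other gives q_O = 41.0943 and q_E = 46.8931.
Price P = 439 - (3/2)·87.9874 = 307.0189.
Orion's profit: 307.0189·41.0943 - 81·41.0943 - 2·41.0943² = 5910.6066.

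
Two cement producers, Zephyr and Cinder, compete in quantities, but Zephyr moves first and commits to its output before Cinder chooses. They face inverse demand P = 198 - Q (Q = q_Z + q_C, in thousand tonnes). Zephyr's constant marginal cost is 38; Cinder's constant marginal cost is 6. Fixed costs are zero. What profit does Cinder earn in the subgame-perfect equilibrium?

4096

Solve by backward induction. Given q_Z, the follower Cinder maximises π_C = (198 - q_Z - q_C)q_C - 6q_C.
Setting the follower's marginal profit to zero, 192 - q_Z - 2q_C = 0, i.e. q_C = (192 - q_Z)/2.
Zephyr substitutes q_C(q_Z) into its own profit: π_Z = q_Z(198 - q_Z - (192 - q_Z)/2) - 38q_Z = (102 - (1/2)q_Z)q_Z - 38q_Z.
Leader FOC: 64 - q_Z = 0, so q_Z = 64.
Then q_C = (192 - 64)/2 = 64.
Price P = 198 - 128 = 70.
Cinder's profit: (70 - 6)·64 = 4096.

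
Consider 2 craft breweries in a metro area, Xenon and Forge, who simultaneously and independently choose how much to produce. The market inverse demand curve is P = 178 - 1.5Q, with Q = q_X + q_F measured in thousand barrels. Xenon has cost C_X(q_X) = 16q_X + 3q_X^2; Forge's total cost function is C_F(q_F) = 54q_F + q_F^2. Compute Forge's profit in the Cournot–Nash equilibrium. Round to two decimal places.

1042.55

Xenon's profit: π_X = (178 - 1.5Q)q_X - (16q_X + 3q_X²). Setting ∂π_X/∂q_X = 0: 162 - 9q_X - (3/2)(q_F) = 0.
Forge's first-order condition: 124 - 5q_F - (3/2)(q_X) = 0.
Best responses: q_X = (162 - (3/2)q_F)/9, q_F = (124 - (3/2)q_X)/5.
Substituting one into the other gives q_X = 832/57 and q_F = 388/19.
Price P = 178 - (3/2)·(1996/57) = 125.4737.
Forge's profit: 125.4737·(388/19) - 54·(388/19) - (388/19)² = 1042.5485.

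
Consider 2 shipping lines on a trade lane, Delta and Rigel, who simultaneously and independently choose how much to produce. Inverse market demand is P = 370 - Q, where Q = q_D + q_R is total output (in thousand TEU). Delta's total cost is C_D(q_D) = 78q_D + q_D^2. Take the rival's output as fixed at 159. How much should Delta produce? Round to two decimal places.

33.25

With the rival's output fixed at 159, Delta's profit is π_D = (370 - 159 - q_D)q_D - (78q_D + q_D²) = (211 - q_D)q_D - (78q_D + q_D²).
∂π_D/∂q_D = 133 - 4q_D = 0, so q_D = 133/4.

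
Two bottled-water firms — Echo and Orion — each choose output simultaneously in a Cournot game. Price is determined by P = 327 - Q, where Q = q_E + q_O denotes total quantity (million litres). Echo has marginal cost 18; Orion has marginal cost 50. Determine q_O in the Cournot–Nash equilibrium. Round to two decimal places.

Echo's profit: π_E = (327 - Q)q_E - (18q_E). Setting ∂π_E/∂q_E = 0: 309 - 2q_E - (q_O) = 0.
Orion's profit: π_O = (327 - Q)q_O - (50q_O). Setting ∂π_O/∂q_O = 0: 277 - 2q_O - (q_E) = 0.
Best responses: q_E = (309 - q_O)/2, q_O = (277 - q_E)/2.
Solving the pair: q_E = 341/3, q_O = 245/3.

81.67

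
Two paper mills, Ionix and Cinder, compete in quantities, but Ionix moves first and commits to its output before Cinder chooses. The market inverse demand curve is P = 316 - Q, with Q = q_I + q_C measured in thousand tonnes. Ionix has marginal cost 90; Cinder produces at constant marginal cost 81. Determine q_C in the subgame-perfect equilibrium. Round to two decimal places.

The follower Cinder best-responds to any q_I: π_C = (316 - Q)q_C - 81q_C.
Follower FOC: 235 - q_I - 2q_C = 0, so q_C(q_I) = (235 - q_I)/2.
The leader anticipates this reaction. Substituting into P = 316 - Q gives P = 397/2 - (1/2)q_I, so π_I = (397/2 - (1/2)q_I)q_I - 90q_I.
The leader's first-order condition 217/2 - q_I = 0 yields q_I = 217/2.
Then q_C = (235 - 217/2)/2 = 253/4.

63.25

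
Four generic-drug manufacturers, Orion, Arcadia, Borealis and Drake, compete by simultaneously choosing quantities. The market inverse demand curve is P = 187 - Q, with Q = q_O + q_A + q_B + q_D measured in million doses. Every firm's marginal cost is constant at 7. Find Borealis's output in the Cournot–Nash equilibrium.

36

A representative firm's profit is π_i = q_i(187 - Q) - 7q_i.
First-order condition (treating rivals' output as given): 180 - 2q_i - Σ_{j≠i} q_j = 0.
By symmetry each firm produces the same amount; substituting Σ_{j≠i} q_j = 3q_i yields q_i = 180/5 = 36.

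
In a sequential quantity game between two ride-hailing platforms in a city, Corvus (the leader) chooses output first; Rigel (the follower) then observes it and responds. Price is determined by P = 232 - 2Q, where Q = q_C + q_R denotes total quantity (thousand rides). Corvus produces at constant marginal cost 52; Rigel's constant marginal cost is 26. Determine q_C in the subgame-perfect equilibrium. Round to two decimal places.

Solve by backward induction. Given q_C, the follower Rigel maximises π_R = (232 - 2q_C - 2q_R)q_R - 26q_R.
Follower FOC: 206 - 2q_C - 4q_R = 0, so q_R(q_C) = (206 - 2q_C)/4.
The leader anticipates this reaction. Substituting into P = 232 - 2Q gives P = 129 - q_C, so π_C = (129 - q_C)q_C - 52q_C.
Leader FOC: 77 - 2q_C = 0, so q_C = 77/2.
Then q_R = (206 - 2·(77/2))/4 = 129/4.

38.50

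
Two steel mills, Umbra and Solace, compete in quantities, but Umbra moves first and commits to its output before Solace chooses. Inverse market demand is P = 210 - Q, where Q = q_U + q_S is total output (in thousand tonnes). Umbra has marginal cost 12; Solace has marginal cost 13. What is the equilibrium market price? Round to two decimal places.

Solve by backward induction. Given q_U, the follower Solace maximises π_S = (210 - q_U - q_S)q_S - 13q_S.
Setting the follower's marginal profit to zero, 197 - q_U - 2q_S = 0, i.e. q_S = (197 - q_U)/2.
Umbra substitutes q_S(q_U) into its own profit: π_U = q_U(210 - q_U - (197 - q_U)/2) - 12q_U = (223/2 - (1/2)q_U)q_U - 12q_U.
The leader's first-order condition 199/2 - q_U = 0 yields q_U = 199/2.
Then q_S = (197 - 199/2)/2 = 195/4.
Total output Q = 593/4, so price P = 210 - 593/4 = 247/4.

61.75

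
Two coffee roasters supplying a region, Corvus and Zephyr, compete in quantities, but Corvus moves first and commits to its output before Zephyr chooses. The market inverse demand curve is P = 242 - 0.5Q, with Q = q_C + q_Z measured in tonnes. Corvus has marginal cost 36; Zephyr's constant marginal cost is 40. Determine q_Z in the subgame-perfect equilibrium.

Solve by backward induction. Given q_C, the follower Zephyr maximises π_Z = (242 - (1/2)q_C - (1/2)q_Z)q_Z - 40q_Z.
Setting the follower's marginal profit to zero, 202 - (1/2)q_C - q_Z = 0, i.e. q_Z = (202 - (1/2)q_C).
Corvus substitutes q_Z(q_C) into its own profit: π_C = q_C(242 - (1/2)q_C - (202 - (1/2)q_C)/2) - 36q_C = (141 - (1/4)q_C)q_C - 36q_C.
The leader's first-order condition 105 - (1/2)q_C = 0 yields q_C = 210.
Then q_Z = (202 - (1/2)·210) = 97.

97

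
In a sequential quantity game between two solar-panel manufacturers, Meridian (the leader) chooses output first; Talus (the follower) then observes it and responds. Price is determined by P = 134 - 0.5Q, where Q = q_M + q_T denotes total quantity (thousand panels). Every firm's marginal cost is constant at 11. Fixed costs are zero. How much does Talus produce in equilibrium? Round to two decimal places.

61.50

The follower Talus best-responds to any q_M: π_T = (134 - 0.5Q)q_T - 11q_T.
Follower FOC: 123 - (1/2)q_M - q_T = 0, so q_T(q_M) = (123 - (1/2)q_M).
The leader anticipates this reaction. Substituting into P = 134 - 0.5Q gives P = 145/2 - (1/4)q_M, so π_M = (145/2 - (1/4)q_M)q_M - 11q_M.
Maximising: ∂π_M/∂q_M = 123/2 - (1/2)q_M = 0, giving q_M = 123.
Then q_T = (123 - (1/2)·123) = 123/2.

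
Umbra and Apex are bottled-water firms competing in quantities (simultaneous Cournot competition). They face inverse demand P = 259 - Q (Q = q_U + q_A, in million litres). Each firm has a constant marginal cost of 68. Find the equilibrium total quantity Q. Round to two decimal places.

A representative firm's profit is π_i = q_i(259 - Q) - 68q_i.
First-order condition (treating rivals' output as given): 191 - 2q_i - q_j = 0.
By symmetry each firm produces the same amount; substituting q_j = q_i yields q_i = 191/3.
Total output Q = 191/3 + 191/3 = 382/3.

127.33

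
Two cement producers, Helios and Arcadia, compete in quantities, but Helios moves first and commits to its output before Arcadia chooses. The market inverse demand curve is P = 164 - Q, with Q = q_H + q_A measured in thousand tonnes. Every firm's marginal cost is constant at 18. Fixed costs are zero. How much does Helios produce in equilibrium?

73

Solve by backward induction. Given q_H, the follower Arcadia maximises π_A = (164 - q_H - q_A)q_A - 18q_A.
Follower FOC: 146 - q_H - 2q_A = 0, so q_A(q_H) = (146 - q_H)/2.
Helios substitutes q_A(q_H) into its own profit: π_H = q_H(164 - q_H - (146 - q_H)/2) - 18q_H = (91 - (1/2)q_H)q_H - 18q_H.
Leader FOC: 73 - q_H = 0, so q_H = 73.
Then q_A = (146 - 73)/2 = 73/2.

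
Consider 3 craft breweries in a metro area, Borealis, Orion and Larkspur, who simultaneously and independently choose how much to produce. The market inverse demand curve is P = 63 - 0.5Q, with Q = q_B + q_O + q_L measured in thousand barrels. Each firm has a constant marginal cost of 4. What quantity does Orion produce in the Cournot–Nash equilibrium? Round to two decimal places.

Each firm earns π_i = (63 - 0.5Q)q_i - 4q_i.
Setting ∂π_i/∂q_i = 0 with rivals' quantities fixed: 59 - q_i - (1/2)·Σ_{j≠i} q_j = 0.
With identical firms every q_j equals q_i, so Σ_{j≠i} q_j = 2q_i and 59 = 2q_i, giving q_i = 59/2.

29.50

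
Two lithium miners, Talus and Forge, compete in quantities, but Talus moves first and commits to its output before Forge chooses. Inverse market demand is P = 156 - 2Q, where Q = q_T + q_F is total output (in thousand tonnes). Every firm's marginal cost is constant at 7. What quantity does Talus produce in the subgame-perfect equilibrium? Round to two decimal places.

The follower Forge best-responds to any q_T: π_F = (156 - 2Q)q_F - 7q_F.
∂π_F/∂q_F = 149 - 2q_T - 4q_F = 0 gives the reaction function q_F = (149 - 2q_T)/4.
Talus substitutes q_F(q_T) into its own profit: π_T = q_T(156 - 2q_T - (149 - 2q_T)/2) - 7q_T = (163/2 - q_T)q_T - 7q_T.
The leader's first-order condition 149/2 - 2q_T = 0 yields q_T = 149/4.
Then q_F = (149 - 2·(149/4))/4 = 149/8.

37.25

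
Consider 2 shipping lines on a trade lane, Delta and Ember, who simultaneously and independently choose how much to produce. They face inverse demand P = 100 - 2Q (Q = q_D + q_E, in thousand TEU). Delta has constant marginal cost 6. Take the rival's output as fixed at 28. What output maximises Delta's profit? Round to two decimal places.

9.50

With the rival's output fixed at 28, Delta's profit is π_D = (100 - 2·28 - 2q_D)q_D - (6q_D) = (44 - 2q_D)q_D - (6q_D).
∂π_D/∂q_D = 38 - 4q_D = 0, so q_D = 19/2.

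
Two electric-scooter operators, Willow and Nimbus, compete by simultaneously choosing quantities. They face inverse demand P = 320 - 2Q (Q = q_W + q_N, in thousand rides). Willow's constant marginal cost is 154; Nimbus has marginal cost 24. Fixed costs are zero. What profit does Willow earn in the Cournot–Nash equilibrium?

Willow's profit: π_W = (320 - 2Q)q_W - (154q_W). Setting ∂π_W/∂q_W = 0: 166 - 4q_W - 2(q_N) = 0.
Nimbus's first-order condition: 296 - 4q_N - 2(q_W) = 0.
So q_W = (166 - 2q_N)/4 and q_N = (296 - 2q_W)/4.
Solving the pair: q_W = 6, q_N = 71.
Price P = 320 - 2·77 = 166.
Willow's profit: (166 - 154)·6 = 72.

72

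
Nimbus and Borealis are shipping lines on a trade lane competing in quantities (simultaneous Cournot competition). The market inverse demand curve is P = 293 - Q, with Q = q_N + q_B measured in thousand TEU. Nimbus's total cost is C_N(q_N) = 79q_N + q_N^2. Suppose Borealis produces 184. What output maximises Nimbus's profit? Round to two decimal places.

7.50

With the rival's output fixed at 184, Nimbus's profit is π_N = (293 - 184 - q_N)q_N - (79q_N + q_N²) = (109 - q_N)q_N - (79q_N + q_N²).
∂π_N/∂q_N = 30 - 4q_N = 0, so q_N = 15/2.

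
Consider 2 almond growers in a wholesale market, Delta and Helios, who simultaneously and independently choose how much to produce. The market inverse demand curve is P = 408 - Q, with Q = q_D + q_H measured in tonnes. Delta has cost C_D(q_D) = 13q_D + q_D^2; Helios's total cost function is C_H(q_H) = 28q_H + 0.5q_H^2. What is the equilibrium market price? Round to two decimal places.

232.55

Delta's profit: π_D = (408 - Q)q_D - (13q_D + q_D²). Setting ∂π_D/∂q_D = 0: 395 - 4q_D - (q_H) = 0.
Helios's profit: π_H = (408 - Q)q_H - (28q_H + (1/2)q_H²). Setting ∂π_H/∂q_H = 0: 380 - 3q_H - (q_D) = 0.
So q_D = (395 - q_H)/4 and q_H = (380 - q_D)/3.
Substituting one into the other gives q_D = 805/11 and q_H = 1125/11.
Total output Q = 1930/11, so price P = 408 - 1930/11 = 232.5455.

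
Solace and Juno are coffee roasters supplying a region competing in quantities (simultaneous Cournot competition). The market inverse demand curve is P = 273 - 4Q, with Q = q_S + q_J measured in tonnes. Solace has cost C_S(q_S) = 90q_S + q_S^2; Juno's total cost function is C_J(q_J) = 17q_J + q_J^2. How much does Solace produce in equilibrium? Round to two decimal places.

9.60

Solace's profit: π_S = (273 - 4Q)q_S - (90q_S + q_S²). Setting ∂π_S/∂q_S = 0: 183 - 10q_S - 4(q_J) = 0.
Juno's profit: π_J = (273 - 4Q)q_J - (17q_J + q_J²). Setting ∂π_J/∂q_J = 0: 256 - 10q_J - 4(q_S) = 0.
Rearranging gives the reaction functions q_S = (183 - 4q_J)/10 and q_J = (256 - 4q_S)/10.
Solving the pair: q_S = 403/42, q_J = 457/21.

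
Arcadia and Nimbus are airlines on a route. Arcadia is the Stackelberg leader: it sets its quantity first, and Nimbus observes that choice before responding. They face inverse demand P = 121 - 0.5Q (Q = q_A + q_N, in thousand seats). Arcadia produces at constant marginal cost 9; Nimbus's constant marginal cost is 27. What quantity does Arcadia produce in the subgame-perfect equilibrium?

Solve by backward induction. Given q_A, the follower Nimbus maximises π_N = (121 - (1/2)q_A - (1/2)q_N)q_N - 27q_N.
Follower FOC: 94 - (1/2)q_A - q_N = 0, so q_N(q_A) = (94 - (1/2)q_A).
The leader anticipates this reaction. Substituting into P = 121 - 0.5Q gives P = 74 - (1/4)q_A, so π_A = (74 - (1/4)q_A)q_A - 9q_A.
Maximising: ∂π_A/∂q_A = 65 - (1/2)q_A = 0, giving q_A = 130.
Then q_N = (94 - (1/2)·130) = 29.

130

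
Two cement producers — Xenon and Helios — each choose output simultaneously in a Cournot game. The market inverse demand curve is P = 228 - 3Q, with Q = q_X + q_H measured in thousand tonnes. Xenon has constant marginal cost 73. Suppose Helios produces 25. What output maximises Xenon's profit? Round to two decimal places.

13.33

With the rival's output fixed at 25, Xenon's profit is π_X = (228 - 3·25 - 3q_X)q_X - (73q_X) = (153 - 3q_X)q_X - (73q_X).
∂π_X/∂q_X = 80 - 6q_X = 0, so q_X = 40/3.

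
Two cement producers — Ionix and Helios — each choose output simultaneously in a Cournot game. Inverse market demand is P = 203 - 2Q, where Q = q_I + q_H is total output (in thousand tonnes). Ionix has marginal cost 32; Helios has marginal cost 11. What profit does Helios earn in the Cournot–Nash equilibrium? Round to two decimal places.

2520.50

Ionix's profit: π_I = (203 - 2Q)q_I - (32q_I). Setting ∂π_I/∂q_I = 0: 171 - 4q_I - 2(q_H) = 0.
Helios's profit: π_H = (203 - 2Q)q_H - (11q_H). Setting ∂π_H/∂q_H = 0: 192 - 4q_H - 2(q_I) = 0.
Rearranging gives the reaction functions q_I = (171 - 2q_H)/4 and q_H = (192 - 2q_I)/4.
Solving the pair: q_I = 25, q_H = 71/2.
Price P = 203 - 2·(121/2) = 82.
Helios's profit: (82 - 11)·(71/2) = 2520.5000.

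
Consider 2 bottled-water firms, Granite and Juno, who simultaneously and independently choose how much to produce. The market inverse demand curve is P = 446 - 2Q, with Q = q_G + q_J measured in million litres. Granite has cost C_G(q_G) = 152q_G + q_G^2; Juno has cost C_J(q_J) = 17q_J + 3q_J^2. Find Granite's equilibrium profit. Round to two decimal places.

4146.74

Granite's profit: π_G = (446 - 2Q)q_G - (152q_G + q_G²). Setting ∂π_G/∂q_G = 0: 294 - 6q_G - 2(q_J) = 0.
Juno's first-order condition: 429 - 10q_J - 2(q_G) = 0.
Best responses: q_G = (294 - 2q_J)/6, q_J = (429 - 2q_G)/10.
Solving the pair: q_G = 1041/28, q_J = 993/28.
Price P = 446 - 2·(1017/14) = 300.7143.
Granite's profit: 300.7143·(1041/28) - 152·(1041/28) - (1041/28)² = 4146.7385.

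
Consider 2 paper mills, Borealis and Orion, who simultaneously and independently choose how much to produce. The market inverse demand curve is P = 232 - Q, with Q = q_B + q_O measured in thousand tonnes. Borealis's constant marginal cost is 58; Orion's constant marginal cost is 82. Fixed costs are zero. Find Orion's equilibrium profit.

Borealis's profit: π_B = (232 - Q)q_B - (58q_B). Setting ∂π_B/∂q_B = 0: 174 - 2q_B - (q_O) = 0.
Orion's profit: π_O = (232 - Q)q_O - (82q_O). Setting ∂π_O/∂q_O = 0: 150 - 2q_O - (q_B) = 0.
So q_B = (174 - q_O)/2 and q_O = (150 - q_B)/2.
Substituting one into the other gives q_B = 66 and q_O = 42.
Price P = 232 - 108 = 124.
Orion's profit: (124 - 82)·42 = 1764.

1764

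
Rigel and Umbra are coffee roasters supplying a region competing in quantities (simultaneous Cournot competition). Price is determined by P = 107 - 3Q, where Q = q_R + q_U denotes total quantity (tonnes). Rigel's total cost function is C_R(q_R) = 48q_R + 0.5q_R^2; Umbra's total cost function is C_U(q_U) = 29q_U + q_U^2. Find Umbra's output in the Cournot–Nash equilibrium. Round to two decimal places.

7.85

Rigel's profit: π_R = (107 - 3Q)q_R - (48q_R + (1/2)q_R²). Setting ∂π_R/∂q_R = 0: 59 - 7q_R - 3(q_U) = 0.
Umbra's first-order condition: 78 - 8q_U - 3(q_R) = 0.
So q_R = (59 - 3q_U)/7 and q_U = (78 - 3q_R)/8.
Solving the pair: q_R = 238/47, q_U = 369/47.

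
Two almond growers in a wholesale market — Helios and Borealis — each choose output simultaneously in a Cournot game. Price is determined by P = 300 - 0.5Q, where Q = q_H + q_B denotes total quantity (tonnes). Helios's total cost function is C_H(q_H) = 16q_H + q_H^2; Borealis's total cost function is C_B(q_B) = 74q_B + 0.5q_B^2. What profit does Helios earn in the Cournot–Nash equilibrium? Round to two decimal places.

Helios's profit: π_H = (300 - 0.5Q)q_H - (16q_H + q_H²). Setting ∂π_H/∂q_H = 0: 284 - 3q_H - (1/2)(q_B) = 0.
Borealis's profit: π_B = (300 - 0.5Q)q_B - (74q_B + (1/2)q_B²). Setting ∂π_B/∂q_B = 0: 226 - 2q_B - (1/2)(q_H) = 0.
Rearranging gives the reaction functions q_H = (284 - (1/2)q_B)/3 and q_B = (226 - (1/2)q_H)/2.
Substituting one into the other gives q_H = 1820/23 and q_B = 93.2174.
Price P = 300 - (1/2)·172.3478 = 213.8261.
Helios's profit: 213.8261·(1820/23) - 16·(1820/23) - (1820/23)² = 9392.4386.

9392.44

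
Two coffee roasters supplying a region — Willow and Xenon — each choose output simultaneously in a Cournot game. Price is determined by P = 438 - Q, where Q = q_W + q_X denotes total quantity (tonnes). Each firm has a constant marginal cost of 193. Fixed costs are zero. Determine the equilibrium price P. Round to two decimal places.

274.67

A representative firm's profit is π_i = q_i(438 - Q) - 193q_i.
Setting ∂π_i/∂q_i = 0 with rivals' quantities fixed: 245 - 2q_i - q_j = 0.
By symmetry each firm produces the same amount; substituting q_j = q_i yields q_i = 245/3.
Total output Q = 490/3, so price P = 438 - 490/3 = 824/3.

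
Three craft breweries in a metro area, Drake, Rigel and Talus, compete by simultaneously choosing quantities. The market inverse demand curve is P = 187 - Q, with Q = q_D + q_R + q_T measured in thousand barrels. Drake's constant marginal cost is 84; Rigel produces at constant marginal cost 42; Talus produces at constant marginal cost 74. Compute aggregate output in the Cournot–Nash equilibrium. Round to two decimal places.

Drake's profit: π_D = (187 - Q)q_D - (84q_D). Setting ∂π_D/∂q_D = 0: 103 - 2q_D - (q_R + q_T) = 0.
Rigel's first-order condition: 145 - 2q_R - (q_D + q_T) = 0.
Talus's profit: π_T = (187 - Q)q_T - (74q_T). Setting ∂π_T/∂q_T = 0: 113 - 2q_T - (q_D + q_R) = 0.
Adding the 3 first-order conditions: 361 − 4Q = 0, so Q = 361/4.
Back-substituting: q_D = (103 − 361/4) = 51/4, q_R = (145 − 361/4) = 219/4, q_T = (113 − 361/4) = 91/4.
Total output Q = 51/4 + 219/4 + 91/4 = 361/4.

90.25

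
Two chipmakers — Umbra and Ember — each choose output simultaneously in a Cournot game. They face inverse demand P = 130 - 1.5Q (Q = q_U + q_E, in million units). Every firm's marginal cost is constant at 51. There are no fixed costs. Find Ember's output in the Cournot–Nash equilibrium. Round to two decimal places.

17.56

A representative firm's profit is π_i = q_i(130 - 1.5Q) - 51q_i.
Setting ∂π_i/∂q_i = 0 with rivals' quantities fixed: 79 - 3q_i - (3/2)q_j = 0.
With identical firms every q_j equals q_i, so q_j = q_i and 79 = (9/2)q_i, giving q_i = 158/9.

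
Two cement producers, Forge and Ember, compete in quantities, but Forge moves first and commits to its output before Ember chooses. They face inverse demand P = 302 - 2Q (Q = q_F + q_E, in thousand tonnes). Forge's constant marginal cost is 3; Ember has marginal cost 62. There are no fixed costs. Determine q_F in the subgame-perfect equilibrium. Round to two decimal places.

Solve by backward induction. Given q_F, the follower Ember maximises π_E = (302 - 2q_F - 2q_E)q_E - 62q_E.
Follower FOC: 240 - 2q_F - 4q_E = 0, so q_E(q_F) = (240 - 2q_F)/4.
Forge substitutes q_E(q_F) into its own profit: π_F = q_F(302 - 2q_F - (240 - 2q_F)/2) - 3q_F = (182 - q_F)q_F - 3q_F.
Leader FOC: 179 - 2q_F = 0, so q_F = 179/2.
Then q_E = (240 - 2·(179/2))/4 = 61/4.

89.50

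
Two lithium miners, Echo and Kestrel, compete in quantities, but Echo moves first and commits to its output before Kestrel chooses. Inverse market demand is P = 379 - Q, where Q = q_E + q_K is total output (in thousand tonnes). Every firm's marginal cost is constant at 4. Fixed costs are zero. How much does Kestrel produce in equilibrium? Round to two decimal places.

Solve by backward induction. Given q_E, the follower Kestrel maximises π_K = (379 - q_E - q_K)q_K - 4q_K.
Follower FOC: 375 - q_E - 2q_K = 0, so q_K(q_E) = (375 - q_E)/2.
Echo substitutes q_K(q_E) into its own profit: π_E = q_E(379 - q_E - (375 - q_E)/2) - 4q_E = (383/2 - (1/2)q_E)q_E - 4q_E.
The leader's first-order condition 375/2 - q_E = 0 yields q_E = 375/2.
Then q_K = (375 - 375/2)/2 = 375/4.

93.75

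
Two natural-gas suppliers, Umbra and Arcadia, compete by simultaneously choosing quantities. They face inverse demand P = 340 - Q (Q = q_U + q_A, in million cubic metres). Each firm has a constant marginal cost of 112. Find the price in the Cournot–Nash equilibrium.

Each firm earns π_i = (340 - Q)q_i - 112q_i.
Setting ∂π_i/∂q_i = 0 with rivals' quantities fixed: 228 - 2q_i - q_j = 0.
By symmetry each firm produces the same amount; substituting q_j = q_i yields q_i = 228/3 = 76.
Total output Q = 152, so price P = 340 - 152 = 188.

188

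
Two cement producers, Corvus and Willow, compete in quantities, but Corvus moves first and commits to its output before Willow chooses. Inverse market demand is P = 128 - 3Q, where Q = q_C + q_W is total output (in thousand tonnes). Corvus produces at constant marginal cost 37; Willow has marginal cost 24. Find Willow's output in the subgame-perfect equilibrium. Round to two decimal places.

10.83

Solve by backward induction. Given q_C, the follower Willow maximises π_W = (128 - 3q_C - 3q_W)q_W - 24q_W.
∂π_W/∂q_W = 104 - 3q_C - 6q_W = 0 gives the reaction function q_W = (104 - 3q_C)/6.
Corvus substitutes q_W(q_C) into its own profit: π_C = q_C(128 - 3q_C - (104 - 3q_C)/2) - 37q_C = (76 - (3/2)q_C)q_C - 37q_C.
The leader's first-order condition 39 - 3q_C = 0 yields q_C = 13.
Then q_W = (104 - 3·13)/6 = 65/6.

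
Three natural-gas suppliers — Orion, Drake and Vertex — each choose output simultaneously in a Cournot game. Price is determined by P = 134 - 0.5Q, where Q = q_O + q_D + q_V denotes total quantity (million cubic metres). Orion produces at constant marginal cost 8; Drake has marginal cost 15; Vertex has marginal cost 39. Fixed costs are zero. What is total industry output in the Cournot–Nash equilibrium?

170

Orion's profit: π_O = (134 - 0.5Q)q_O - (8q_O). Setting ∂π_O/∂q_O = 0: 126 - q_O - (1/2)(q_D + q_V) = 0.
Drake's profit: π_D = (134 - 0.5Q)q_D - (15q_D). Setting ∂π_D/∂q_D = 0: 119 - q_D - (1/2)(q_O + q_V) = 0.
Vertex's first-order condition: 95 - q_V - (1/2)(q_O + q_D) = 0.
Adding the 3 conditions: 340 − Q − Q = 0, i.e. Q = 170.
Back-substituting: q_O = (126 − 85)/(1/2) = 82, q_D = (119 − 85)/(1/2) = 68, q_V = (95 − 85)/(1/2) = 20.
Total output Q = 82 + 68 + 20 = 170.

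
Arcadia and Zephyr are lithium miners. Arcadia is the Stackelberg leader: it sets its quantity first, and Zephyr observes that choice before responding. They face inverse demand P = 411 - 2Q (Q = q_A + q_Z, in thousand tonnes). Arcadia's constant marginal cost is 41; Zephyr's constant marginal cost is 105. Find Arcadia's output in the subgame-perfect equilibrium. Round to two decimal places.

Solve by backward induction. Given q_A, the follower Zephyr maximises π_Z = (411 - 2q_A - 2q_Z)q_Z - 105q_Z.
∂π_Z/∂q_Z = 306 - 2q_A - 4q_Z = 0 gives the reaction function q_Z = (306 - 2q_A)/4.
The leader anticipates this reaction. Substituting into P = 411 - 2Q gives P = 258 - q_A, so π_A = (258 - q_A)q_A - 41q_A.
Maximising: ∂π_A/∂q_A = 217 - 2q_A = 0, giving q_A = 217/2.
Then q_Z = (306 - 2·(217/2))/4 = 89/4.

108.50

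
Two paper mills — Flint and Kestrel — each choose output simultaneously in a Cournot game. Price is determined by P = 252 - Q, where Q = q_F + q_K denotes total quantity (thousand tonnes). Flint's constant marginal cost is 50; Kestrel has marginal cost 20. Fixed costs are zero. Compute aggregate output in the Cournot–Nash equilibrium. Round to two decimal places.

144.67

Flint's profit: π_F = (252 - Q)q_F - (50q_F). Setting ∂π_F/∂q_F = 0: 202 - 2q_F - (q_K) = 0.
Kestrel's profit: π_K = (252 - Q)q_K - (20q_K). Setting ∂π_K/∂q_K = 0: 232 - 2q_K - (q_F) = 0.
Best responses: q_F = (202 - q_K)/2, q_K = (232 - q_F)/2.
Substituting one into the other gives q_F = 172/3 and q_K = 262/3.
Total output Q = 172/3 + 262/3 = 434/3.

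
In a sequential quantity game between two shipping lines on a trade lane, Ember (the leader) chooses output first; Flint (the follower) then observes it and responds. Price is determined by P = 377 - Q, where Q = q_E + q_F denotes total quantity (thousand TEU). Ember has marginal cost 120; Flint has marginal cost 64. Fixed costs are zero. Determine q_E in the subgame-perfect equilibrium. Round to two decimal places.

The follower Flint best-responds to any q_E: π_F = (377 - Q)q_F - 64q_F.
∂π_F/∂q_F = 313 - q_E - 2q_F = 0 gives the reaction function q_F = (313 - q_E)/2.
Ember substitutes q_F(q_E) into its own profit: π_E = q_E(377 - q_E - (313 - q_E)/2) - 120q_E = (441/2 - (1/2)q_E)q_E - 120q_E.
Leader FOC: 201/2 - q_E = 0, so q_E = 201/2.
Then q_F = (313 - 201/2)/2 = 425/4.

100.50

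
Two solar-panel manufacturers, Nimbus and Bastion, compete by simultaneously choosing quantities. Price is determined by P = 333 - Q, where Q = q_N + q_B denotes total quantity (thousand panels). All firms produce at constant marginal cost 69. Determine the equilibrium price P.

157

A representative firm's profit is π_i = q_i(333 - Q) - 69q_i.
Setting ∂π_i/∂q_i = 0 with rivals' quantities fixed: 264 - 2q_i - q_j = 0.
By symmetry each firm produces the same amount; substituting q_j = q_i yields q_i = 264/3 = 88.
Total output Q = 176, so price P = 333 - 176 = 157.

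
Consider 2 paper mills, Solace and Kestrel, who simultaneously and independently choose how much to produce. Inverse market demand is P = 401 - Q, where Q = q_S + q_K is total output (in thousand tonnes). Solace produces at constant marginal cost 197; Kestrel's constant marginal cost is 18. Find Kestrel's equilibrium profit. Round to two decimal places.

Solace's profit: π_S = (401 - Q)q_S - (197q_S). Setting ∂π_S/∂q_S = 0: 204 - 2q_S - (q_K) = 0.
Kestrel's first-order condition: 383 - 2q_K - (q_S) = 0.
Rearranging gives the reaction functions q_S = (204 - q_K)/2 and q_K = (383 - q_S)/2.
Substituting one into the other gives q_S = 25/3 and q_K = 562/3.
Price P = 401 - 587/3 = 616/3.
Kestrel's profit: (616/3 - 18)·(562/3) = 35093.7778.

35093.78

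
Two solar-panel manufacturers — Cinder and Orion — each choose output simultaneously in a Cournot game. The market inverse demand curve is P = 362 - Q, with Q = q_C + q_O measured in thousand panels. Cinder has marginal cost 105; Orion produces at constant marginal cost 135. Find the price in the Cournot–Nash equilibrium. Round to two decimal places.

Cinder's profit: π_C = (362 - Q)q_C - (105q_C). Setting ∂π_C/∂q_C = 0: 257 - 2q_C - (q_O) = 0.
Orion's profit: π_O = (362 - Q)q_O - (135q_O). Setting ∂π_O/∂q_O = 0: 227 - 2q_O - (q_C) = 0.
Best responses: q_C = (257 - q_O)/2, q_O = (227 - q_C)/2.
Solving the pair: q_C = 287/3, q_O = 197/3.
Total output Q = 484/3, so price P = 362 - 484/3 = 602/3.

200.67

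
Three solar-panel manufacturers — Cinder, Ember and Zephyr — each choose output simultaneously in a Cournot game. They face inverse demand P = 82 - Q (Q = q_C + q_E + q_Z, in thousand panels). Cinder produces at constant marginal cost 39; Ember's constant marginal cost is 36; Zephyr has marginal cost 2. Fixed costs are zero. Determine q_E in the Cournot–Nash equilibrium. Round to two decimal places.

Cinder's profit: π_C = (82 - Q)q_C - (39q_C). Setting ∂π_C/∂q_C = 0: 43 - 2q_C - (q_E + q_Z) = 0.
Ember's profit: π_E = (82 - Q)q_E - (36q_E). Setting ∂π_E/∂q_E = 0: 46 - 2q_E - (q_C + q_Z) = 0.
Zephyr's first-order condition: 80 - 2q_Z - (q_C + q_E) = 0.
Adding the 3 first-order conditions: 169 − 4Q = 0, so Q = 169/4.
Back-substituting: q_C = (43 − 169/4) = 3/4, q_E = (46 − 169/4) = 15/4, q_Z = (80 − 169/4) = 151/4.

3.75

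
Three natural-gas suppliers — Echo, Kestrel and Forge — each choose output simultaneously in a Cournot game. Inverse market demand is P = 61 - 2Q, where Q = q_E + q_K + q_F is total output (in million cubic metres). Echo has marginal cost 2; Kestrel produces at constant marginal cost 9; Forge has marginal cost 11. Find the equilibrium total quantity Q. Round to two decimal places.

Echo's profit: π_E = (61 - 2Q)q_E - (2q_E). Setting ∂π_E/∂q_E = 0: 59 - 4q_E - 2(q_K + q_F) = 0.
Kestrel's profit: π_K = (61 - 2Q)q_K - (9q_K). Setting ∂π_K/∂q_K = 0: 52 - 4q_K - 2(q_E + q_F) = 0.
Forge's first-order condition: 50 - 4q_F - 2(q_E + q_K) = 0.
Adding the 3 first-order conditions: 161 − 8Q = 0, so Q = 161/8.
Back-substituting: q_E = (59 − 161/4)/2 = 75/8, q_K = (52 − 161/4)/2 = 47/8, q_F = (50 − 161/4)/2 = 39/8.
Total output Q = 75/8 + 47/8 + 39/8 = 161/8.

20.13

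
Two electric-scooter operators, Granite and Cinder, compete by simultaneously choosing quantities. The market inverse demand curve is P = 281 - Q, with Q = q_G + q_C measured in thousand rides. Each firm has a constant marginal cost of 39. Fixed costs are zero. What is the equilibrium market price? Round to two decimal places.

119.67

Each firm earns π_i = (281 - Q)q_i - 39q_i.
Setting ∂π_i/∂q_i = 0 with rivals' quantities fixed: 242 - 2q_i - q_j = 0.
With identical firms every q_j equals q_i, so q_j = q_i and 242 = 3q_i, giving q_i = 242/3.
Total output Q = 484/3, so price P = 281 - 484/3 = 359/3.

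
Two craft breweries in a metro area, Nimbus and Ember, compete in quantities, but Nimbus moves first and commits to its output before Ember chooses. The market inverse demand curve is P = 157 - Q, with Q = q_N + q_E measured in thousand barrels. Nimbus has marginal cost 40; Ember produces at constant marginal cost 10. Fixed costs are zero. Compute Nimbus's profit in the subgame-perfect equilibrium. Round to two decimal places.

The follower Ember best-responds to any q_N: π_E = (157 - Q)q_E - 10q_E.
Follower FOC: 147 - q_N - 2q_E = 0, so q_E(q_N) = (147 - q_N)/2.
The leader anticipates this reaction. Substituting into P = 157 - Q gives P = 167/2 - (1/2)q_N, so π_N = (167/2 - (1/2)q_N)q_N - 40q_N.
Leader FOC: 87/2 - q_N = 0, so q_N = 87/2.
Then q_E = (147 - 87/2)/2 = 207/4.
Price P = 157 - 381/4 = 247/4.
Nimbus's profit: (247/4 - 40)·(87/2) = 946.1250.

946.13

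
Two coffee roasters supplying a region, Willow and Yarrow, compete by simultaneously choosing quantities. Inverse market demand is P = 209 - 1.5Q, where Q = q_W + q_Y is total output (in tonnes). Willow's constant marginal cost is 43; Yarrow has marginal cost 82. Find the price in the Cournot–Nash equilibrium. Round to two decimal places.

111.33

Willow's profit: π_W = (209 - 1.5Q)q_W - (43q_W). Setting ∂π_W/∂q_W = 0: 166 - 3q_W - (3/2)(q_Y) = 0.
Yarrow's first-order condition: 127 - 3q_Y - (3/2)(q_W) = 0.
So q_W = (166 - (3/2)q_Y)/3 and q_Y = (127 - (3/2)q_W)/3.
Substituting one into the other gives q_W = 410/9 and q_Y = 176/9.
Total output Q = 586/9, so price P = 209 - (3/2)·(586/9) = 334/3.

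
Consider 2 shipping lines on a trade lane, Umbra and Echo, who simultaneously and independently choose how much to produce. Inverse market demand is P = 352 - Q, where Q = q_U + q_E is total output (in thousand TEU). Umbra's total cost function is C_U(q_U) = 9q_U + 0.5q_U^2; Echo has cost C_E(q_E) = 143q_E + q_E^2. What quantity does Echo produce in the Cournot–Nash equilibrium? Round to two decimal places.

25.82

Umbra's profit: π_U = (352 - Q)q_U - (9q_U + (1/2)q_U²). Setting ∂π_U/∂q_U = 0: 343 - 3q_U - (q_E) = 0.
Echo's first-order condition: 209 - 4q_E - (q_U) = 0.
So q_U = (343 - q_E)/3 and q_E = (209 - q_U)/4.
Substituting one into the other gives q_U = 1163/11 and q_E = 284/11.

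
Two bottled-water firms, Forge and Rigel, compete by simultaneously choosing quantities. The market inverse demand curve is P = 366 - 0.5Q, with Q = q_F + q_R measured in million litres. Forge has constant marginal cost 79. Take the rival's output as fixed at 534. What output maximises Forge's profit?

With the rival's output fixed at 534, Forge's profit is π_F = (366 - (1/2)·534 - (1/2)q_F)q_F - (79q_F) = (99 - (1/2)q_F)q_F - (79q_F).
∂π_F/∂q_F = 20 - q_F = 0, so q_F = 20.

20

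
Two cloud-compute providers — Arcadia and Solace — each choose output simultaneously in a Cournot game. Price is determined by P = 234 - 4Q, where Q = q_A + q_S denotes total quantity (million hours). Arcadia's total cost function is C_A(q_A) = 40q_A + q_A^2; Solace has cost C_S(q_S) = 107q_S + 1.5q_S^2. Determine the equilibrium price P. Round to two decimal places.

143.79

Arcadia's profit: π_A = (234 - 4Q)q_A - (40q_A + q_A²). Setting ∂π_A/∂q_A = 0: 194 - 10q_A - 4(q_S) = 0.
Solace's profit: π_S = (234 - 4Q)q_S - (107q_S + (3/2)q_S²). Setting ∂π_S/∂q_S = 0: 127 - 11q_S - 4(q_A) = 0.
Rearranging gives the reaction functions q_A = (194 - 4q_S)/10 and q_S = (127 - 4q_A)/11.
Substituting one into the other gives q_A = 813/47 and q_S = 247/47.
Total output Q = 1060/47, so price P = 234 - 4·(1060/47) = 143.7872.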